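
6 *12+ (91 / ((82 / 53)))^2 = 23745457 / 6724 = 3531.45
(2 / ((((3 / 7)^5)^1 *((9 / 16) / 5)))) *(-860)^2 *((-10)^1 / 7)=-2841247360000 / 2187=-1299152885.23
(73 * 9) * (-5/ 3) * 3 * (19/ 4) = -62415/ 4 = -15603.75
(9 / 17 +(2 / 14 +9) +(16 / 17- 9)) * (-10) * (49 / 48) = -280 / 17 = -16.47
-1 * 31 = -31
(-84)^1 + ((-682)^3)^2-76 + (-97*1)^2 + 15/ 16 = 1610001314422973983/ 16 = 100625082151435873.94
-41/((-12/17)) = 697/12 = 58.08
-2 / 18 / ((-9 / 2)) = 2 / 81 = 0.02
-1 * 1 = -1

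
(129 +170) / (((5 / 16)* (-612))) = -1196 / 765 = -1.56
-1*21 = -21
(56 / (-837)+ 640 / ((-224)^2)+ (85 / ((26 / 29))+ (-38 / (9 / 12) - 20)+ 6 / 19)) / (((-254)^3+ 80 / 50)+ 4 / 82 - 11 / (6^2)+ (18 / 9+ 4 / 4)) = -405414791855 / 272247170068059186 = -0.00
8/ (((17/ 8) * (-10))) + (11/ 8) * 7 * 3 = 19379/ 680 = 28.50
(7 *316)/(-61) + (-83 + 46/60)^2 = 369260629/54900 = 6726.06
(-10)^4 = 10000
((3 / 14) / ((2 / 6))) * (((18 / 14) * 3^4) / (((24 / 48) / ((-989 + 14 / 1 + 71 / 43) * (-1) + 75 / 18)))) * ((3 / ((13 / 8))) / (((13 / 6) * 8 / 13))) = 4964032917 / 27391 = 181228.61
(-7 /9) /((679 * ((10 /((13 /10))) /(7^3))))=-4459 /87300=-0.05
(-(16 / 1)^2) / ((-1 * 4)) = 64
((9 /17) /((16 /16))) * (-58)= -522 /17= -30.71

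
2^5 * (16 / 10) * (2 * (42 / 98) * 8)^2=589824 / 245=2407.44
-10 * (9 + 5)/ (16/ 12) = -105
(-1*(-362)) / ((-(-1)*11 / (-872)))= -315664 / 11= -28696.73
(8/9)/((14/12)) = 16/21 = 0.76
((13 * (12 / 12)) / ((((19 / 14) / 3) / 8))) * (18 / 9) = 8736 / 19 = 459.79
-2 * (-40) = 80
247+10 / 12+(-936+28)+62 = -3589 / 6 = -598.17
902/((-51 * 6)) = -451/153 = -2.95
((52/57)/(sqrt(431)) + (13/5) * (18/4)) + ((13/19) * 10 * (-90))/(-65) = 52 * sqrt(431)/24567 + 4023/190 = 21.22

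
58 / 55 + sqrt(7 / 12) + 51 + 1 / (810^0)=sqrt(21) / 6 + 2918 / 55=53.82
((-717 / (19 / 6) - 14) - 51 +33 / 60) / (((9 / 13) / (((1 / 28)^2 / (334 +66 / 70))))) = -1436903 / 898075584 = -0.00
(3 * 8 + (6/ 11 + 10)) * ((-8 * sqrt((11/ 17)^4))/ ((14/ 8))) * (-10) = 1337600/ 2023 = 661.20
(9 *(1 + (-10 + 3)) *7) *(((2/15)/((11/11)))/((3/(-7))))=588/5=117.60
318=318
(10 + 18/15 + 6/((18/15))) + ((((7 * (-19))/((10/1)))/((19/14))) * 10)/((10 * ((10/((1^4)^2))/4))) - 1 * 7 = 132/25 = 5.28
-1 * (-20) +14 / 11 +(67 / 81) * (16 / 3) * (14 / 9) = 28.14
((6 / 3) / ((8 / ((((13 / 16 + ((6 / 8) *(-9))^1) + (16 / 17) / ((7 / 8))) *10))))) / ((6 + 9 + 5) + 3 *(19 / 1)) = -46285 / 293216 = -0.16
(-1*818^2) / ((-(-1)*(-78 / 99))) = 11040546 / 13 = 849272.77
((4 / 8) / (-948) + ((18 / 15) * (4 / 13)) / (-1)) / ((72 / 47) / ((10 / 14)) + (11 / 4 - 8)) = 0.12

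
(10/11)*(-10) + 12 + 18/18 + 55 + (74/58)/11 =18829/319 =59.03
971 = 971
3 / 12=1 / 4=0.25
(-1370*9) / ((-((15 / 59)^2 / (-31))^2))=2836151817.20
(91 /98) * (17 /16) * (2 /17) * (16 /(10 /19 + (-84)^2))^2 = 18772 /31457715583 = 0.00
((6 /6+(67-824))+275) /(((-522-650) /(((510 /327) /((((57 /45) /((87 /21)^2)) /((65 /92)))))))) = 33524677875 /5470935848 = 6.13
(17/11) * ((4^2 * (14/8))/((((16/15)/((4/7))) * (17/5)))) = 75/11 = 6.82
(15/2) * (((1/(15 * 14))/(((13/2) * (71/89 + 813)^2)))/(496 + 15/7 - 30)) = 7921/446953945307168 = 0.00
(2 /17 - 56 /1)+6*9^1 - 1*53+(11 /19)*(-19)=-65.88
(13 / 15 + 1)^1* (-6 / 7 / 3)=-8 / 15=-0.53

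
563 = 563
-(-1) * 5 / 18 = 5 / 18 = 0.28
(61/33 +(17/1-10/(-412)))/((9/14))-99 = -2130430/30591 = -69.64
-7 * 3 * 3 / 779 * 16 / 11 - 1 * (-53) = 453149 / 8569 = 52.88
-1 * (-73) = 73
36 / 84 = 3 / 7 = 0.43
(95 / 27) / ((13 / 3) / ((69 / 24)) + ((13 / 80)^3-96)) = -0.04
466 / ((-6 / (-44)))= 10252 / 3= 3417.33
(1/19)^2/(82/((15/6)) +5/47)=235/2791613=0.00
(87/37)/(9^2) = 29/999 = 0.03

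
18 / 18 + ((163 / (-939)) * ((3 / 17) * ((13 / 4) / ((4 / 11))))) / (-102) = 1.00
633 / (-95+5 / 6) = -3798 / 565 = -6.72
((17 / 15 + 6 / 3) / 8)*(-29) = -1363 / 120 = -11.36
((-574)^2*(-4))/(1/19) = -25040176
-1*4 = -4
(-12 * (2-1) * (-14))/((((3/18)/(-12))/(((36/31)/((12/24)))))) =-870912/31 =-28093.94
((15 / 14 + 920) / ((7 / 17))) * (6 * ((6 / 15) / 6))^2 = 357.90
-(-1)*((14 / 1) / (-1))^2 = 196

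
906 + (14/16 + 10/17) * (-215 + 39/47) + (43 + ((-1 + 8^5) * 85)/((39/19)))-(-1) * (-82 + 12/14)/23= 27242321765111/20067684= 1357521.96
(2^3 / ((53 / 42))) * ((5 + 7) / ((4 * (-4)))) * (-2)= 504 / 53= 9.51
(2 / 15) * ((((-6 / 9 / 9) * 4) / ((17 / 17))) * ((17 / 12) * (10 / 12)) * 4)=-0.19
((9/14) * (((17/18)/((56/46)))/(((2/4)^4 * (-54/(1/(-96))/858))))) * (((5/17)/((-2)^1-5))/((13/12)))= -1265/24696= -0.05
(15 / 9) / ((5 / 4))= 4 / 3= 1.33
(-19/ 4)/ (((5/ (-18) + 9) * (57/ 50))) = -75/ 157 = -0.48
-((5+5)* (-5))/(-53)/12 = -25/318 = -0.08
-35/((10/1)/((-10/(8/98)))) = 1715/4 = 428.75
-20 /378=-10 /189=-0.05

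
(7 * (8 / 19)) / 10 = 28 / 95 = 0.29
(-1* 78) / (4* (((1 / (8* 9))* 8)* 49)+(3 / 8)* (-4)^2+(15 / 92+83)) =-64584 / 91859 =-0.70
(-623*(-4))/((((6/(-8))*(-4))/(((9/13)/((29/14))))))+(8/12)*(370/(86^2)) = 580640953/2091219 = 277.66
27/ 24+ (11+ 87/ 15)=717/ 40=17.92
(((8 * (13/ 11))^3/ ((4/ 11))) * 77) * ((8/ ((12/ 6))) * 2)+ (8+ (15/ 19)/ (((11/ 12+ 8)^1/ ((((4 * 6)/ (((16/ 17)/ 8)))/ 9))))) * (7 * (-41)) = 31951653160/ 22363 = 1428773.11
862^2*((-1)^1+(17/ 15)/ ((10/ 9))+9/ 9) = 757904.88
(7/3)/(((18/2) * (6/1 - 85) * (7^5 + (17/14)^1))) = -98/501926895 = -0.00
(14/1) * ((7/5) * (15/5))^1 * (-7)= -2058/5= -411.60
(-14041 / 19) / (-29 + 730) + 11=6972 / 701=9.95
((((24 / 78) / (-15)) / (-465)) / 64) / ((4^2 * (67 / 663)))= 17 / 39878400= 0.00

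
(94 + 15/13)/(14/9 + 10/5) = 11133/416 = 26.76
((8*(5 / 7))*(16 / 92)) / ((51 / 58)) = 9280 / 8211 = 1.13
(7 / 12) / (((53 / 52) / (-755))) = -68705 / 159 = -432.11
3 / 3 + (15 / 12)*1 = 9 / 4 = 2.25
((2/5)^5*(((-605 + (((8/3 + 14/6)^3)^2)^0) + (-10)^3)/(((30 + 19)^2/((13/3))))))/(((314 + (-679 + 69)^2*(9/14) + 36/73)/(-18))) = 73065408/32798184146875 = 0.00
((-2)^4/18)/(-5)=-8/45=-0.18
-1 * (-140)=140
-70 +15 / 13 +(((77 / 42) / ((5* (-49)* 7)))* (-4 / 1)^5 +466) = 26636851 / 66885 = 398.25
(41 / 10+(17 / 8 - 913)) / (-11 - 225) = 36271 / 9440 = 3.84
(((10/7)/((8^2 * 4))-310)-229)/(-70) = 482939/62720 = 7.70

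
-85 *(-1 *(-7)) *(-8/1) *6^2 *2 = 342720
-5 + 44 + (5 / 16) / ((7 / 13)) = 4433 / 112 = 39.58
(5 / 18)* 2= 5 / 9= 0.56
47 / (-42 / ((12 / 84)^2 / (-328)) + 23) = 47 / 675047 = 0.00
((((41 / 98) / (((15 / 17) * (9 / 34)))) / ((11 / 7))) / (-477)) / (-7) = 11849 / 34708905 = 0.00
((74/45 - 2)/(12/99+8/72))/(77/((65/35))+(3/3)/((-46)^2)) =-0.04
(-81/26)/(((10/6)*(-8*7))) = 243/7280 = 0.03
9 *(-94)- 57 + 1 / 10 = -9029 / 10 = -902.90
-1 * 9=-9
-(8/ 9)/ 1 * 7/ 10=-28/ 45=-0.62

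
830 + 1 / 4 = 3321 / 4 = 830.25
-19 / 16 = -1.19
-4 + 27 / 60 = -71 / 20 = -3.55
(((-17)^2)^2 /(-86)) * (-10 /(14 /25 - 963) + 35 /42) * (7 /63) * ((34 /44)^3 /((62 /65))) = -3248784634209725 /73767593553984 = -44.04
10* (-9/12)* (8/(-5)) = 12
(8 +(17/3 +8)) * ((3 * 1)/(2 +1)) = 65/3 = 21.67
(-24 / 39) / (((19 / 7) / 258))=-14448 / 247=-58.49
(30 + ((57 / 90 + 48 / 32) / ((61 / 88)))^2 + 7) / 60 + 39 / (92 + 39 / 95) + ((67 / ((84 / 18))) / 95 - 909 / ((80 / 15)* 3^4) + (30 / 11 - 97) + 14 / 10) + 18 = -195178675787428177 / 2580731394318000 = -75.63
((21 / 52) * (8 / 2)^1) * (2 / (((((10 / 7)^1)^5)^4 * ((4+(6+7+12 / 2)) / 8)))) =1675637592249852021 / 1868750000000000000000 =0.00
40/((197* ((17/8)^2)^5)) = 42949672960/397150798388453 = 0.00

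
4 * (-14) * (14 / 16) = -49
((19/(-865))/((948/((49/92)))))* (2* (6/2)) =-931/12573640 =-0.00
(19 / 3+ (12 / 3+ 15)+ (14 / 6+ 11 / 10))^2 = 744769 / 900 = 827.52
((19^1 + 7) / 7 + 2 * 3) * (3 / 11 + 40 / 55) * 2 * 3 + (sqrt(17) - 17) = sqrt(17) + 289 / 7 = 45.41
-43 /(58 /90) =-1935 /29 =-66.72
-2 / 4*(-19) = 19 / 2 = 9.50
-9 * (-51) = 459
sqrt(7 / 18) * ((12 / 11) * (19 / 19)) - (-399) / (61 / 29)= 2 * sqrt(14) / 11 + 11571 / 61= 190.37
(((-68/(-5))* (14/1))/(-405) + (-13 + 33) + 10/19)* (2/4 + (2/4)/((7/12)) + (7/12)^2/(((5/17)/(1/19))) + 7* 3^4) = 21001441486841/1842183000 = 11400.30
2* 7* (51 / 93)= 238 / 31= 7.68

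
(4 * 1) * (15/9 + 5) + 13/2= 199/6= 33.17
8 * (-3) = -24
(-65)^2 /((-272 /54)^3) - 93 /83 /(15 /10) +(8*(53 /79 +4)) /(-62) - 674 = -362216323479849 /511309194752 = -708.41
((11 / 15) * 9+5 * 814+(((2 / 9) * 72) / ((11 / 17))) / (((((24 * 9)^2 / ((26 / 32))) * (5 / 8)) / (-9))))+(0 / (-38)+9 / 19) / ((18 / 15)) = 2760773557 / 677160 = 4076.99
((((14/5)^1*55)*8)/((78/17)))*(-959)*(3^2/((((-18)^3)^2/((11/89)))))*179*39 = -2471746739/42042888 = -58.79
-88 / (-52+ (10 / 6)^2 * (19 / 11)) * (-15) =-130680 / 4673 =-27.96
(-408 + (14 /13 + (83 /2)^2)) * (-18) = -615573 /26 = -23675.88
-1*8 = -8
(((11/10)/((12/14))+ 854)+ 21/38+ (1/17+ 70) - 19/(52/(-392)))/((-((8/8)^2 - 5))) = 269355493/1007760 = 267.28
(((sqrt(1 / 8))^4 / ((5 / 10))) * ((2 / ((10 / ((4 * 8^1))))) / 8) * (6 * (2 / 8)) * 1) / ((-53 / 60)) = -9 / 212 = -0.04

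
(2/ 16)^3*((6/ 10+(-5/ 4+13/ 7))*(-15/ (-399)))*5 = 845/ 1906688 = 0.00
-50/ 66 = -25/ 33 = -0.76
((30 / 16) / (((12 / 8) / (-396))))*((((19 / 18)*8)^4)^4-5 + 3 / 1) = -68136554094671694151676720129170 / 205891132094649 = -330934865438250347.14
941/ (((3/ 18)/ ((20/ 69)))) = 37640/ 23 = 1636.52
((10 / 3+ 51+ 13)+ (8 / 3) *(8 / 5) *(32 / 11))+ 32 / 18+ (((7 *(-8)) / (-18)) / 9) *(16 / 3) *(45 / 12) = 393986 / 4455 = 88.44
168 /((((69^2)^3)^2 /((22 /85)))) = 1232 /329979347812023823355895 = 0.00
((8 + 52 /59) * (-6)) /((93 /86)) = -49.28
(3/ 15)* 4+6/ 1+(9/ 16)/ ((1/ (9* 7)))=3379/ 80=42.24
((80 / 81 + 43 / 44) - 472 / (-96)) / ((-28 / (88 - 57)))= -380153 / 49896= -7.62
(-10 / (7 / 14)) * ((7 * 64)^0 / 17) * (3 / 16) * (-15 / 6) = 75 / 136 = 0.55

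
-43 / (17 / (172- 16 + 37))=-8299 / 17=-488.18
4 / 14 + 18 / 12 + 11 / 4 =127 / 28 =4.54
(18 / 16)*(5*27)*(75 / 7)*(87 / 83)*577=4574383875 / 4648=984161.76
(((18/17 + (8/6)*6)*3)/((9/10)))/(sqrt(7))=220*sqrt(7)/51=11.41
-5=-5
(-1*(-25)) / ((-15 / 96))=-160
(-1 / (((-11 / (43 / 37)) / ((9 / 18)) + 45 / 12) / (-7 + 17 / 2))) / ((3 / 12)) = 1032 / 2611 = 0.40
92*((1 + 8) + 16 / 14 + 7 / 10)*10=69828 / 7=9975.43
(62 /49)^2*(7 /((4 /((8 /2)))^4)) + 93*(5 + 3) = 259036 /343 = 755.21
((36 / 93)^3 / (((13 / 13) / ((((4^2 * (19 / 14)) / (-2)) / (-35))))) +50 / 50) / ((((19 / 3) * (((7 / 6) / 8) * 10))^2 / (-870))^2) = 6045392258264383488 / 57094955448279875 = 105.88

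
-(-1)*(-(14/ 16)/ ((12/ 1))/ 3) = -7/ 288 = -0.02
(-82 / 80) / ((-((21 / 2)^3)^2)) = 328 / 428830605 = 0.00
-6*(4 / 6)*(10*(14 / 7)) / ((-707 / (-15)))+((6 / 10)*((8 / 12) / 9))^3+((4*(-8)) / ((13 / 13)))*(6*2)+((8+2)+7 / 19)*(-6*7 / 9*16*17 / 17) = -1419779394536 / 1224082125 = -1159.87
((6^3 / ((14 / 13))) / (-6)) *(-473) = 110682 / 7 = 15811.71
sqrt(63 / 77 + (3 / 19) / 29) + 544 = 544.91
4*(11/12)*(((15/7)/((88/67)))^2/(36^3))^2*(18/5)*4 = 2518890125/14657128910290944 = 0.00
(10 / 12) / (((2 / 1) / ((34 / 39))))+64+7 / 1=16699 / 234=71.36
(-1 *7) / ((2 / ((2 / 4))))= -1.75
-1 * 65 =-65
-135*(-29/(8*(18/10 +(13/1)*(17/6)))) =58725/4636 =12.67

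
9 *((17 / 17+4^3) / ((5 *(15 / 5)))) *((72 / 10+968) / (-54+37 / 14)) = -2662296 / 3595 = -740.56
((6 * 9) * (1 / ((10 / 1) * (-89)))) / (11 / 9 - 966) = 243 / 3863935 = 0.00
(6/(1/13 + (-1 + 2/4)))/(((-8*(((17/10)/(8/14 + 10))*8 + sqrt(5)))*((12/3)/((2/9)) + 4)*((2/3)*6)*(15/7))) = -400673/110817608 + 622895*sqrt(5)/221635216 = 0.00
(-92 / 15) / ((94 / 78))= -1196 / 235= -5.09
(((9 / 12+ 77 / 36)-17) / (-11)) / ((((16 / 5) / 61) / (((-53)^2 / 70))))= 21761323 / 22176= 981.30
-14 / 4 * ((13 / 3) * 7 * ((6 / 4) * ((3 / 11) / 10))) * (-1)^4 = -1911 / 440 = -4.34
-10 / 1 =-10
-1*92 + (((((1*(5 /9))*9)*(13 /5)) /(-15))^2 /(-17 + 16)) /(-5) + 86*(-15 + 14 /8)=-2770537 /2250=-1231.35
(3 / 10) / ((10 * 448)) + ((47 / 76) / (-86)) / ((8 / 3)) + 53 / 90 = 193122239 / 329414400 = 0.59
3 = 3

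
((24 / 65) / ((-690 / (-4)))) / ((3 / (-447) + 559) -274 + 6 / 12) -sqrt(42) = 4768 / 635950575 -sqrt(42) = -6.48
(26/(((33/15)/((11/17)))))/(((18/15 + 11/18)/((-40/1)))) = -468000/2771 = -168.89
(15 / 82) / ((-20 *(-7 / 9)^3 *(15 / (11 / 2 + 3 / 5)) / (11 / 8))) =489159 / 45001600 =0.01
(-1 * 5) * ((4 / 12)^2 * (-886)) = 4430 / 9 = 492.22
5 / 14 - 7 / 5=-73 / 70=-1.04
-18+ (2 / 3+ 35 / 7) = -37 / 3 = -12.33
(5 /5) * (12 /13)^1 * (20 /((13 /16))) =3840 /169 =22.72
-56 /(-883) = 56 /883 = 0.06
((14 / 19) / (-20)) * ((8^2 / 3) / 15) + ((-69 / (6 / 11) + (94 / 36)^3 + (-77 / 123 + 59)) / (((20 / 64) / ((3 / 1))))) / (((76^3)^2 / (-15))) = -419152470132187 / 7999455785011200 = -0.05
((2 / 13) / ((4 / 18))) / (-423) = -1 / 611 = -0.00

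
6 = 6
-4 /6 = -2 /3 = -0.67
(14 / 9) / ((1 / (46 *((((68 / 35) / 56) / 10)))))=391 / 1575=0.25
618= 618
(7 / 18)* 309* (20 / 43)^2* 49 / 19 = 7065800 / 105393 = 67.04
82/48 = 41/24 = 1.71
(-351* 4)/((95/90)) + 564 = -14556/19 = -766.11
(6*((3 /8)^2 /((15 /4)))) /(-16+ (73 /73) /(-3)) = -27 /1960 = -0.01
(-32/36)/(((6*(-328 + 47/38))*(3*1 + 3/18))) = 16/111753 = 0.00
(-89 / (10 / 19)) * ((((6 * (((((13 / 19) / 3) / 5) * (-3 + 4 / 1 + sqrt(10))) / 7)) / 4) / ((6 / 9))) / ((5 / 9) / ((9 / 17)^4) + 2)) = -204959079 * sqrt(10) / 749984200 - 204959079 / 749984200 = -1.14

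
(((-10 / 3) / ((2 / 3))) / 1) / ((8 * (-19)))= 5 / 152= 0.03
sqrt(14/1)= sqrt(14)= 3.74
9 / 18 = 0.50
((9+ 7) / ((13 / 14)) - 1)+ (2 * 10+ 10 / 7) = 3427 / 91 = 37.66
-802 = -802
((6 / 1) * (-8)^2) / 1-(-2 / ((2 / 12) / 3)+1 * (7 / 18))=7553 / 18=419.61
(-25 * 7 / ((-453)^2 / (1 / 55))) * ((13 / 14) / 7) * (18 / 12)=-65 / 21068124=-0.00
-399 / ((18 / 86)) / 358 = -5719 / 1074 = -5.32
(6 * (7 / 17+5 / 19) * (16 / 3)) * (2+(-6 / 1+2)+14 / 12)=-17440 / 969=-18.00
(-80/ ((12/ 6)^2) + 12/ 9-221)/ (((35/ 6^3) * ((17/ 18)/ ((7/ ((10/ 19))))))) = -8852328/ 425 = -20829.01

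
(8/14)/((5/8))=32/35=0.91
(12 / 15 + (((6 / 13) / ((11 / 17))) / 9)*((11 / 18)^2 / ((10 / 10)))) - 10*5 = -1553293 / 31590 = -49.17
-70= -70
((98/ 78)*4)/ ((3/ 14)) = 2744/ 117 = 23.45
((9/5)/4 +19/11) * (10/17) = 479/374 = 1.28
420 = 420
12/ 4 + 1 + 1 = 5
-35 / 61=-0.57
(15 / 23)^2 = 225 / 529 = 0.43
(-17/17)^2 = 1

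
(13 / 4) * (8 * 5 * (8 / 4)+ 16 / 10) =1326 / 5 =265.20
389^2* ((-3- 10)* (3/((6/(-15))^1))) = 29507595/2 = 14753797.50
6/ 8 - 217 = -865/ 4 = -216.25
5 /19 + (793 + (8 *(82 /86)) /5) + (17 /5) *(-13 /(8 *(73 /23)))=1891926997 /2385640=793.05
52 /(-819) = -4 /63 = -0.06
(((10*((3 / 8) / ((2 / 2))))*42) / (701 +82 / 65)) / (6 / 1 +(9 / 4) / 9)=234 / 6521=0.04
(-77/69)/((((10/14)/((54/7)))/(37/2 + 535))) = -767151/115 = -6670.88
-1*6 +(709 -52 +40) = 691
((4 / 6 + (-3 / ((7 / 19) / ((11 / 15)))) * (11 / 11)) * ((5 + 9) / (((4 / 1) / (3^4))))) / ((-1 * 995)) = 15039 / 9950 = 1.51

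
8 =8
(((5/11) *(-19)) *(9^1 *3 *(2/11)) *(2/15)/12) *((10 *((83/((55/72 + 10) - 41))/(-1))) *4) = -13625280/263417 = -51.73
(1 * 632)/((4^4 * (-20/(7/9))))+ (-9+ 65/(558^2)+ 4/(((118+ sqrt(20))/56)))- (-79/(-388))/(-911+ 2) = -3051435589972201/424132219336320- 28 * sqrt(5)/869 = -7.27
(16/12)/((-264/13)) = -13/198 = -0.07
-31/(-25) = 31/25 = 1.24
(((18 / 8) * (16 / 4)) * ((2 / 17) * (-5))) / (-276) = 0.02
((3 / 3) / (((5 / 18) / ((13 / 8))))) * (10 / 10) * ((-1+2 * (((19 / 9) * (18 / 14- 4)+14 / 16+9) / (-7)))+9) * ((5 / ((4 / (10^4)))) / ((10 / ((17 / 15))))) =66427075 / 1176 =56485.61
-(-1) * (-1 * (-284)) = 284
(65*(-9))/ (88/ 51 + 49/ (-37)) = -1103895/ 757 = -1458.25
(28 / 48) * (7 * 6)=49 / 2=24.50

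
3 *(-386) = -1158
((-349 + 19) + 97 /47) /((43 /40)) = -616520 /2021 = -305.06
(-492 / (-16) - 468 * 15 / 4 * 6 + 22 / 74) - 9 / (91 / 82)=-141509119 / 13468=-10507.06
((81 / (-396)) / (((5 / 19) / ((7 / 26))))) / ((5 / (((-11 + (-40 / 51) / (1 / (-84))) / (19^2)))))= -58779 / 9237800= -0.01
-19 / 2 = -9.50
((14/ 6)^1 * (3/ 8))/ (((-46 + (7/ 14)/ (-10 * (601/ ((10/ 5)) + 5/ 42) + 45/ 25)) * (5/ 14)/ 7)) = -108203123/ 290225170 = -0.37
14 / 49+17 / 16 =151 / 112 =1.35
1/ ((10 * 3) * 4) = 1/ 120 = 0.01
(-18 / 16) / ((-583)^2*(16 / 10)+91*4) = -45 / 21767456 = -0.00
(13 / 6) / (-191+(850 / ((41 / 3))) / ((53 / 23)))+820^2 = 1437831890951 / 2138358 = 672399.99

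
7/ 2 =3.50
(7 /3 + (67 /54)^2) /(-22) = -11293 /64152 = -0.18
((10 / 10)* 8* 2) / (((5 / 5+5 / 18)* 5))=288 / 115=2.50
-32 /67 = -0.48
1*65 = 65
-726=-726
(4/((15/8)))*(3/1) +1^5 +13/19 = 768/95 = 8.08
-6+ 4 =-2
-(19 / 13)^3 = -3.12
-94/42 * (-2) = 94/21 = 4.48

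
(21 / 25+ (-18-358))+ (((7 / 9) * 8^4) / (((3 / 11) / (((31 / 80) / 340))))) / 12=-12876691 / 34425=-374.05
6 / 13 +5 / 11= 131 / 143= 0.92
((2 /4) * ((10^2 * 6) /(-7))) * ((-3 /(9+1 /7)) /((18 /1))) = 25 /32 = 0.78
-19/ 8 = -2.38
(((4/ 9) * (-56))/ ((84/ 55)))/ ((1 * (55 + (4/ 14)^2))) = -21560/ 72873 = -0.30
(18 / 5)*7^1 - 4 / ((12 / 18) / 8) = -114 / 5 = -22.80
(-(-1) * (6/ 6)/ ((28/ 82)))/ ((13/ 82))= 1681/ 91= 18.47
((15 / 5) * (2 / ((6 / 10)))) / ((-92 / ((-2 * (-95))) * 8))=-475 / 184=-2.58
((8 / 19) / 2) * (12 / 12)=0.21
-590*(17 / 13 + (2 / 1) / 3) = -45430 / 39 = -1164.87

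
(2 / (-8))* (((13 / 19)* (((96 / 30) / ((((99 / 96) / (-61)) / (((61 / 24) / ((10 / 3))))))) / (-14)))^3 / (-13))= 8915909905417216 / 1321042435453125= 6.75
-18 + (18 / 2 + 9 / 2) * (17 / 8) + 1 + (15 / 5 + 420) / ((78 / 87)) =100567 / 208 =483.50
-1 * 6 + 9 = 3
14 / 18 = 7 / 9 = 0.78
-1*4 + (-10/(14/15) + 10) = -33/7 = -4.71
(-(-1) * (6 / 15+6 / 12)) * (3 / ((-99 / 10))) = -3 / 11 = -0.27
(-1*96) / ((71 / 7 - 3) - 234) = 168 / 397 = 0.42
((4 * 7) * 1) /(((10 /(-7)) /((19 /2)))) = -931 /5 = -186.20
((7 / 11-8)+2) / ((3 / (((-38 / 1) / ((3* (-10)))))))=-1121 / 495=-2.26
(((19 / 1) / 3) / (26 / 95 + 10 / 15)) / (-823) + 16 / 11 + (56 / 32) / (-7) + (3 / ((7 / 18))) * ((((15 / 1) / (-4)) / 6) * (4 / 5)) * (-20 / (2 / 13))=4268147183 / 8491714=502.62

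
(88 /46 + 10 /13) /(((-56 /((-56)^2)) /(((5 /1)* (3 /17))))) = -673680 /5083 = -132.54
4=4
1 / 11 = 0.09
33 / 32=1.03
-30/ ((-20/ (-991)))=-2973/ 2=-1486.50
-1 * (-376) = 376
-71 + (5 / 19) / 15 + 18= -3020 / 57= -52.98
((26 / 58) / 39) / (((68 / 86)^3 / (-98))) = -3895843 / 1709724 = -2.28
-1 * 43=-43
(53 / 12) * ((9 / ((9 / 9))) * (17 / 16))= 2703 / 64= 42.23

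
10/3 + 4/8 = 23/6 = 3.83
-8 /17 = -0.47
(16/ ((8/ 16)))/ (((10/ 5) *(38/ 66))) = 528/ 19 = 27.79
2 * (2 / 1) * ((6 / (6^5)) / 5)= 1 / 1620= 0.00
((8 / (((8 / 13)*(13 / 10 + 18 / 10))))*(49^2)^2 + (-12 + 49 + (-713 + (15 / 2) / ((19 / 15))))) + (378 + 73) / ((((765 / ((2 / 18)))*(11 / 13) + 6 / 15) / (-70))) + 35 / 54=145589269135789982 / 6022482003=24174297.09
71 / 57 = 1.25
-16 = -16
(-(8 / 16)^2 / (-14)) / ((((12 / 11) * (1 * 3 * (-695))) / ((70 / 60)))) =-11 / 1200960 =-0.00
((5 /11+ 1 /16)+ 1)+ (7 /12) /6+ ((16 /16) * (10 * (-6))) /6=-13283 /1584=-8.39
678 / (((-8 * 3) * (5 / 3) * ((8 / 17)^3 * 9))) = -555169 / 30720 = -18.07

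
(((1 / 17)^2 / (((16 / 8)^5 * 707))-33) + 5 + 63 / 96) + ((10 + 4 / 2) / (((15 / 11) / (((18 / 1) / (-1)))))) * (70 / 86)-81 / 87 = -40054389030 / 254790781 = -157.21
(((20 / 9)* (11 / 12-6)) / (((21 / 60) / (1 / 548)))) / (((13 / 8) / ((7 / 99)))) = -12200 / 4760613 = -0.00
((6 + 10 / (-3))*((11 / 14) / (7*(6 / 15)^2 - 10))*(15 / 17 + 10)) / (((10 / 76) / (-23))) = 480700 / 1071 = 448.83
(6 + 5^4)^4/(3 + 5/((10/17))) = 317064363842/23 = 13785407123.57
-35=-35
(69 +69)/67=2.06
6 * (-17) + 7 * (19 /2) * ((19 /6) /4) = -2369 /48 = -49.35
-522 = -522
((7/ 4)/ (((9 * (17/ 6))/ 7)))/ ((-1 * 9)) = -49/ 918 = -0.05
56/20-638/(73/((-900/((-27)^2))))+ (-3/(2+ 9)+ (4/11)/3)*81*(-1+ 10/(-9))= 12845627/325215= 39.50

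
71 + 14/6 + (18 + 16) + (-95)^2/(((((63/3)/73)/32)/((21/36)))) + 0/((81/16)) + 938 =5280008/9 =586667.56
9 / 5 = 1.80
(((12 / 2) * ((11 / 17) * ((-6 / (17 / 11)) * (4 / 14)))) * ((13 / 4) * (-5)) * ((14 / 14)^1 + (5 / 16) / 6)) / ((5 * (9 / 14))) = 158873 / 6936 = 22.91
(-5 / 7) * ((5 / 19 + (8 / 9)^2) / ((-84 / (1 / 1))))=8105 / 904932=0.01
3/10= 0.30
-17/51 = -1/3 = -0.33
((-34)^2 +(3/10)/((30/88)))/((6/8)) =115688/75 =1542.51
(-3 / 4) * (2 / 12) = -1 / 8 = -0.12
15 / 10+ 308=619 / 2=309.50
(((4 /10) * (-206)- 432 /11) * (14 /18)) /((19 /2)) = -93688 /9405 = -9.96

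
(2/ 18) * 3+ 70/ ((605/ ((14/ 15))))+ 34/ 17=1477/ 605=2.44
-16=-16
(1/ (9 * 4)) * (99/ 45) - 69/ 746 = -0.03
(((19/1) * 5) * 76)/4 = 1805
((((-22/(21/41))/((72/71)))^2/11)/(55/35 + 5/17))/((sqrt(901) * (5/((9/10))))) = 93213131 * sqrt(901)/5337057600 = 0.52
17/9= 1.89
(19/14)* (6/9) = 19/21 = 0.90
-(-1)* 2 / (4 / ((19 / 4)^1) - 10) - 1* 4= -367 / 87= -4.22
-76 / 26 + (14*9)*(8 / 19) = 12382 / 247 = 50.13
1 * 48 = 48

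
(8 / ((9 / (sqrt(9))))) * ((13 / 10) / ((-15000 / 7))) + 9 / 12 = 84193 / 112500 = 0.75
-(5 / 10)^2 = -1 / 4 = -0.25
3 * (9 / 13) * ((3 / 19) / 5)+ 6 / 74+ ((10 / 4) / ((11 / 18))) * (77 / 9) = 35.15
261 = 261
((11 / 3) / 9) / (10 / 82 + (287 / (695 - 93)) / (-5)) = 193930 / 12663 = 15.31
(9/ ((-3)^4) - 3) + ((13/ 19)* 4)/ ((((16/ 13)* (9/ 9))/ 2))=1.56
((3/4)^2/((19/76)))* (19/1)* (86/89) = 7353/178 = 41.31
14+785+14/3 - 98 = 2117/3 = 705.67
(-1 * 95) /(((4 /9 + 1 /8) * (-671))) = 6840 /27511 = 0.25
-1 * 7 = -7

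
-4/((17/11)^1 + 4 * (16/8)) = -0.42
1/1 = 1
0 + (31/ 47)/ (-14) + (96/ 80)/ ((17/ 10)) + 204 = 2289313/ 11186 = 204.66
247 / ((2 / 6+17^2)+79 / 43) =31863 / 37561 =0.85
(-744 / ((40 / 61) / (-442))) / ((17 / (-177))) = -26107146 / 5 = -5221429.20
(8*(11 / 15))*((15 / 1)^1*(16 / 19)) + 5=1503 / 19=79.11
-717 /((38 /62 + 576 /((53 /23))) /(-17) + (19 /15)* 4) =300397905 /4052669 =74.12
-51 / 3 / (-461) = 17 / 461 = 0.04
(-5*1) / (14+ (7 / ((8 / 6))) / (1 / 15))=-20 / 371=-0.05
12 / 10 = 6 / 5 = 1.20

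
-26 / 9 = -2.89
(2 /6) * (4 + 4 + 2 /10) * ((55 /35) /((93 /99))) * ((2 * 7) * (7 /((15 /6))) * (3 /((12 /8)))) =277816 /775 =358.47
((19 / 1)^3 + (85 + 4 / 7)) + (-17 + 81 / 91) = 90070 / 13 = 6928.46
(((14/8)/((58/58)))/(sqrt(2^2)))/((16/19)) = 133/128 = 1.04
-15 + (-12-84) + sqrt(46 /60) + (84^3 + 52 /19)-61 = sqrt(690) /30 + 11258160 /19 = 592535.61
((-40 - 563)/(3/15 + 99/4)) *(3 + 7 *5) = -458280/499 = -918.40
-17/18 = -0.94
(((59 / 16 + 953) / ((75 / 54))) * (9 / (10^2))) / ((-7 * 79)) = -1239867 / 11060000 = -0.11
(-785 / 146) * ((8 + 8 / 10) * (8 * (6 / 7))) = -165792 / 511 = -324.45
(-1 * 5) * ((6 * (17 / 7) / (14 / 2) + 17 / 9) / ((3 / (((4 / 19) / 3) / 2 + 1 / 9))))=-0.97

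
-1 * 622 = -622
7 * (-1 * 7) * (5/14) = -35/2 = -17.50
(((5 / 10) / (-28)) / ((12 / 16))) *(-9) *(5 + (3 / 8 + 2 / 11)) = 1467 / 1232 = 1.19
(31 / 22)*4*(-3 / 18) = -31 / 33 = -0.94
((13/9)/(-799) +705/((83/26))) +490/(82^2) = 443291284247/2006619786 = 220.91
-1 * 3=-3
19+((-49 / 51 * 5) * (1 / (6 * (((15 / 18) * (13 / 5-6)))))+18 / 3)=21920 / 867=25.28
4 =4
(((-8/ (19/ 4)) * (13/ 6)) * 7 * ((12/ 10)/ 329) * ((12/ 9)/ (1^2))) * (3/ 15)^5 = -1664/ 41859375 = -0.00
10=10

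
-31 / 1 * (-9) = 279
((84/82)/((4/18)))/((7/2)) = 54/41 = 1.32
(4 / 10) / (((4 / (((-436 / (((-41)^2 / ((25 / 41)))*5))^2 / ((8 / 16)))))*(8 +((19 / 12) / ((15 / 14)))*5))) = 17108640 / 1315778874757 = 0.00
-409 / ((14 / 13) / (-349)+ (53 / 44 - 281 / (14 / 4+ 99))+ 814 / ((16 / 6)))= -1.35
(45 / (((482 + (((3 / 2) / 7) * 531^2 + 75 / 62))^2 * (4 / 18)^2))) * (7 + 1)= 343278810 / 174663792577849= 0.00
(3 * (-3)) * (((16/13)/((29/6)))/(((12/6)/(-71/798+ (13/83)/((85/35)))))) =1984536/70748951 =0.03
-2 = -2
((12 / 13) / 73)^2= 0.00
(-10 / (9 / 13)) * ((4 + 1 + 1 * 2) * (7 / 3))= -6370 / 27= -235.93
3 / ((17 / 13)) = 39 / 17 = 2.29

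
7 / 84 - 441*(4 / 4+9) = -52919 / 12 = -4409.92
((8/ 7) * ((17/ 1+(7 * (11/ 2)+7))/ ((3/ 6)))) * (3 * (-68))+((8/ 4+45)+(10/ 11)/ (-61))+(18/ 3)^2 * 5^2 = -132436011/ 4697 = -28195.87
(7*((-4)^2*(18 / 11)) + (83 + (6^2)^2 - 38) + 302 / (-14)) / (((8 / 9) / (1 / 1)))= 1690.54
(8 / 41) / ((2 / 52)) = 208 / 41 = 5.07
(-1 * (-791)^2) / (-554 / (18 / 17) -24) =5631129 / 4925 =1143.38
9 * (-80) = -720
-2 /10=-1 /5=-0.20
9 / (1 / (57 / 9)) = 57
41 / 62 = 0.66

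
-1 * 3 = -3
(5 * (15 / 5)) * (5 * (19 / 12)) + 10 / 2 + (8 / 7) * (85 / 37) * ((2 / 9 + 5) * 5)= 1793045 / 9324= 192.30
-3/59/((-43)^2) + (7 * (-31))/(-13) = 23672708/1418183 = 16.69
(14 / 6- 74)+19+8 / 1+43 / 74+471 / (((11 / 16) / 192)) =321106807 / 2442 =131493.37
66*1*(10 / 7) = 94.29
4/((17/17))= 4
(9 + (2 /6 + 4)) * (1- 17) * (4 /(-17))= 2560 /51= 50.20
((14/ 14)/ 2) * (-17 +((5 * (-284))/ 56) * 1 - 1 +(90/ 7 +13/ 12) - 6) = -425/ 24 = -17.71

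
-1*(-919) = 919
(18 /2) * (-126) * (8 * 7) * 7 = -444528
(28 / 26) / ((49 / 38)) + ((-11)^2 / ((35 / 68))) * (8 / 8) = 107344 / 455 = 235.92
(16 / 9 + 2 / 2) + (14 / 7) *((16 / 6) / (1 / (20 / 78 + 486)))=303749 / 117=2596.15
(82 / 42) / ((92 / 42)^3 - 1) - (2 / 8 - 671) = 236377549 / 352300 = 670.96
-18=-18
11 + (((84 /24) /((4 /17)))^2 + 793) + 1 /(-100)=1640409 /1600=1025.26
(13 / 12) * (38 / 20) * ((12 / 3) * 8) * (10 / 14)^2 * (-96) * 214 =-33829120 / 49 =-690390.20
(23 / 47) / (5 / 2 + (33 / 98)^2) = 220892 / 1179653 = 0.19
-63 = -63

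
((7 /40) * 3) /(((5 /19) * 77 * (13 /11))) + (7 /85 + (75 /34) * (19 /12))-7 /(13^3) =197386 /54925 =3.59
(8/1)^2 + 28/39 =2524/39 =64.72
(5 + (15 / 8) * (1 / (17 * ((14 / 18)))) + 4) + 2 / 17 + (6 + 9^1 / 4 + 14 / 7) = 18573 / 952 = 19.51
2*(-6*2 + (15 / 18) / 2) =-139 / 6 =-23.17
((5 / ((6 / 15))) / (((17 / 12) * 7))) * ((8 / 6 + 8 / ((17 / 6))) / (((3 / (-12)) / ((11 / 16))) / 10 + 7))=583000 / 774809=0.75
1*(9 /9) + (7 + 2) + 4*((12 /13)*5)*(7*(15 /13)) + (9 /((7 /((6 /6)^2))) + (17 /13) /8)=1519555 /9464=160.56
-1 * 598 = -598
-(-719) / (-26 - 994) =-719 / 1020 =-0.70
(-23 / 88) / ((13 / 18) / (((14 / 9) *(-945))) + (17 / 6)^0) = -152145 / 581834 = -0.26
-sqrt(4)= -2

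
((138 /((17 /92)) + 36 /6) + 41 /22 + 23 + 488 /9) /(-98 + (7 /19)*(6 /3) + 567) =53203933 /30041550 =1.77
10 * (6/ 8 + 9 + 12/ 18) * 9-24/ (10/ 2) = 9327/ 10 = 932.70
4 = 4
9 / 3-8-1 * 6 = -11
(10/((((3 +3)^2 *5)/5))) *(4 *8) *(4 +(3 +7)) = 1120/9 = 124.44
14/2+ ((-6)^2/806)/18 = 2822/403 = 7.00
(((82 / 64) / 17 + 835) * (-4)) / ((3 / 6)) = -454281 / 68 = -6680.60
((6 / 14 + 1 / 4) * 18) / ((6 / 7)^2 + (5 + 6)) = 1.04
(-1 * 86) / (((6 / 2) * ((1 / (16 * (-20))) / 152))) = 4183040 / 3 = 1394346.67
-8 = -8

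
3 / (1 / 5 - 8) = -5 / 13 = -0.38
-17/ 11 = -1.55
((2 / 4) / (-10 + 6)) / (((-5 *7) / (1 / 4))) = 1 / 1120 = 0.00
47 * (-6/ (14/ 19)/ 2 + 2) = -97.36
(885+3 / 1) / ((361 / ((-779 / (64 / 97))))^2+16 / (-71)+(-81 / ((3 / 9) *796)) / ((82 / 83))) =-1587543228464064 / 788164003927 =-2014.23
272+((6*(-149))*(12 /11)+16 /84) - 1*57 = -175579 /231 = -760.08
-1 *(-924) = 924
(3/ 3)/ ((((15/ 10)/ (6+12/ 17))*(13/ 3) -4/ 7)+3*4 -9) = 0.29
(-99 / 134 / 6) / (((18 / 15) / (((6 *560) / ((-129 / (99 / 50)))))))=5.29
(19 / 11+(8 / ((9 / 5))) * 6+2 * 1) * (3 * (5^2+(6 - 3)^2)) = 34102 / 11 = 3100.18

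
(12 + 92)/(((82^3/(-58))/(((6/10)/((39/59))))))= -3422/344605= -0.01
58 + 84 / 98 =412 / 7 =58.86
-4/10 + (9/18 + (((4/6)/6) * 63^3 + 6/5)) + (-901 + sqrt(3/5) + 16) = sqrt(15)/5 + 268993/10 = 26900.07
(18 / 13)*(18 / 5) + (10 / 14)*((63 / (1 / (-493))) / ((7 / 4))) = -5765832 / 455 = -12672.16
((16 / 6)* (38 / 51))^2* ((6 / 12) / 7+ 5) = 3280768 / 163863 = 20.02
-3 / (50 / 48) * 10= -144 / 5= -28.80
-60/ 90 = -2/ 3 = -0.67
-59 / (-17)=59 / 17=3.47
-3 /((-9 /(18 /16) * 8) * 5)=3 /320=0.01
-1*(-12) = 12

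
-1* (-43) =43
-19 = -19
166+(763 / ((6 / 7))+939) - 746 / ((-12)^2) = 143279 / 72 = 1989.99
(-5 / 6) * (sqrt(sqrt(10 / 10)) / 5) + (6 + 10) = 95 / 6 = 15.83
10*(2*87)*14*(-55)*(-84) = 112543200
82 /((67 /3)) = 246 /67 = 3.67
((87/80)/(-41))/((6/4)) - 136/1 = -223069/1640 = -136.02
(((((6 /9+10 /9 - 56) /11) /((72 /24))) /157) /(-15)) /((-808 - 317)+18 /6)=-244 /392383035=-0.00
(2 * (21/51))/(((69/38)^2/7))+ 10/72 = 203671/107916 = 1.89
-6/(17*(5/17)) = -6/5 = -1.20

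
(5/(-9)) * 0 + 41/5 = 8.20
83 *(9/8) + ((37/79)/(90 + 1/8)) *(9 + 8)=42588629/455672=93.46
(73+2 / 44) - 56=375 / 22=17.05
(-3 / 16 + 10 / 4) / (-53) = -37 / 848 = -0.04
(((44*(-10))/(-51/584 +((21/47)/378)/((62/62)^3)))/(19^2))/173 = 0.08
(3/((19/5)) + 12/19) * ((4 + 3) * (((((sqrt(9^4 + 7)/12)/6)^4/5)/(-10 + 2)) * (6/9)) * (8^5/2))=-301970368/69255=-4360.27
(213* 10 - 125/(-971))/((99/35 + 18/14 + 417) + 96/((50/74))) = 361962125/95700789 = 3.78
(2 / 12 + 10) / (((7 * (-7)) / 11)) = -671 / 294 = -2.28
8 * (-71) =-568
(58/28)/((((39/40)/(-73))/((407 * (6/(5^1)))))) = -6892952/91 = -75746.73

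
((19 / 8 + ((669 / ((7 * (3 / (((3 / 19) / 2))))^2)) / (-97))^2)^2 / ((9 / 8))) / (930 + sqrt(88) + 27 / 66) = 939367040264645830924454477440397 / 174297197061109228675385132342949552-1514441952647091329352044445529 * sqrt(22) / 130722897795831921506538849257212164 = 0.01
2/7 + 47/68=465/476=0.98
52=52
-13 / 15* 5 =-13 / 3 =-4.33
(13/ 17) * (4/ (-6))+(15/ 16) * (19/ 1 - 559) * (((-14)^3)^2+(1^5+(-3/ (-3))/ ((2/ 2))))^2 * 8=-11710133822020858226/ 51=-229610467098448200.51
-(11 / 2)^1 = -11 / 2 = -5.50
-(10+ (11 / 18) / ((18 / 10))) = -1675 / 162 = -10.34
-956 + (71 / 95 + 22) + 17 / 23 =-2037542 / 2185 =-932.51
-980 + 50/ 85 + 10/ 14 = -116465/ 119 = -978.70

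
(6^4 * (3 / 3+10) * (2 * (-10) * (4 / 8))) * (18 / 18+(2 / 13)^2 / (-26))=-312919200 / 2197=-142430.22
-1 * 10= -10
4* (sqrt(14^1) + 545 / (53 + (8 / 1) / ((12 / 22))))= 4* sqrt(14) + 6540 / 203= 47.18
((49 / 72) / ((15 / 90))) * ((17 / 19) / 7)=119 / 228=0.52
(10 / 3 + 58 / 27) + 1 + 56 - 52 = 283 / 27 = 10.48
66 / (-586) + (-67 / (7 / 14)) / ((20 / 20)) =-39295 / 293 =-134.11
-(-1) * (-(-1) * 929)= 929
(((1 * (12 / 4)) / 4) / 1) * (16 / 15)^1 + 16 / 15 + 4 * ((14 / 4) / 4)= 5.37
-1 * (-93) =93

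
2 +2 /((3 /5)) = 16 /3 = 5.33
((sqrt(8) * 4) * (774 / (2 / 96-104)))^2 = 176674701312 / 24910081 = 7092.50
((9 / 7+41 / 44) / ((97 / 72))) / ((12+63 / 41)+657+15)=56006 / 23325687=0.00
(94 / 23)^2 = 8836 / 529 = 16.70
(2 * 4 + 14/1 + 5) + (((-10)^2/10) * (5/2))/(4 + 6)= 59/2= 29.50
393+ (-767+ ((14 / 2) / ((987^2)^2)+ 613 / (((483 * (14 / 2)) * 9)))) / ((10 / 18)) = -1710767678969242 / 1732311153405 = -987.56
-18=-18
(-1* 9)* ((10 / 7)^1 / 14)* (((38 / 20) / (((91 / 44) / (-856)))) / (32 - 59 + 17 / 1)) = -1610136 / 22295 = -72.22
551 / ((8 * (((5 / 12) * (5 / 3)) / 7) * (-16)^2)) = 34713 / 12800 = 2.71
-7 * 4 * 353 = -9884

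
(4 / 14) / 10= 1 / 35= 0.03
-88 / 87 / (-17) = 88 / 1479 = 0.06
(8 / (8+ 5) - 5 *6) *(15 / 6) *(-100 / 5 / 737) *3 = 57300 / 9581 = 5.98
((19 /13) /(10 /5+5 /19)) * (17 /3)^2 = 104329 /5031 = 20.74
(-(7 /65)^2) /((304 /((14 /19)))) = -343 /12201800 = -0.00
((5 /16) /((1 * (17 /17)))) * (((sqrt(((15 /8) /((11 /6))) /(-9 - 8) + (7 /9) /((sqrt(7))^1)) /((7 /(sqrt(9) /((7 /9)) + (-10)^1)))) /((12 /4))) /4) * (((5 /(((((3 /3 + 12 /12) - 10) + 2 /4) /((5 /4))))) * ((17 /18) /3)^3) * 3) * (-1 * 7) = -310675 * sqrt(-75735 + 139876 * sqrt(7)) /27935373312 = -0.01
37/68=0.54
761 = 761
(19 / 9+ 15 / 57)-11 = -1475 / 171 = -8.63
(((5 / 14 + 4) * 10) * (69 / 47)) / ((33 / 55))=35075 / 329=106.61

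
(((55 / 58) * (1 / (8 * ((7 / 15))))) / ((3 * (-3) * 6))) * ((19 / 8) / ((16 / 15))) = -26125 / 2494464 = -0.01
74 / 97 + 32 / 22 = 2366 / 1067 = 2.22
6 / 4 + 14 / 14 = 5 / 2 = 2.50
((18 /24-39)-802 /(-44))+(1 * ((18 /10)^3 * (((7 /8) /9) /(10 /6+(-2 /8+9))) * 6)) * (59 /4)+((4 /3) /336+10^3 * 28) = 1212091583861 /43312500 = 27984.80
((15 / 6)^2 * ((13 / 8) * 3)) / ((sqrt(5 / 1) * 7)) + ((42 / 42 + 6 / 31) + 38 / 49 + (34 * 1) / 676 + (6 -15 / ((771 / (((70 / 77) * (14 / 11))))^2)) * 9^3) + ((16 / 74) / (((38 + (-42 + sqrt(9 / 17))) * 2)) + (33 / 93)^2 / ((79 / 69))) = -12 * sqrt(17) / 9731 + 195 * sqrt(5) / 224 + 51777687412272545000295297 / 11831987961578096273962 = 4378.02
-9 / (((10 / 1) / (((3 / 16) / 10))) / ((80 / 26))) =-27 / 520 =-0.05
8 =8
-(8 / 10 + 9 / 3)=-3.80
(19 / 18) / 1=19 / 18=1.06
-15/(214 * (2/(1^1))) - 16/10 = -3499/2140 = -1.64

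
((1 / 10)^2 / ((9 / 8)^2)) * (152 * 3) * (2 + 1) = 2432 / 225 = 10.81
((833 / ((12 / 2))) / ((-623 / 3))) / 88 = -119 / 15664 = -0.01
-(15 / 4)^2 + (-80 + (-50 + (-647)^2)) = 418464.94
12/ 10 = 6/ 5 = 1.20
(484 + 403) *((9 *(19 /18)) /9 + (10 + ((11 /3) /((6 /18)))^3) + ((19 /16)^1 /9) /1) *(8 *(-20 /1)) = -190483250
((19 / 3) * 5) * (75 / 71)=2375 / 71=33.45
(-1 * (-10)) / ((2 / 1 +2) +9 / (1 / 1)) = 10 / 13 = 0.77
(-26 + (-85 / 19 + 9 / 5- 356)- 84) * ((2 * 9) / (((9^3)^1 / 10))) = -115.72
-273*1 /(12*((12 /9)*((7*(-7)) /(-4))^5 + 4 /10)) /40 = -2184 /1412377781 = -0.00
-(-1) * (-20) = -20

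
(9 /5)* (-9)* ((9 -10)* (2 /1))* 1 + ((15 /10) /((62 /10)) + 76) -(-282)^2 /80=-548953 /620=-885.41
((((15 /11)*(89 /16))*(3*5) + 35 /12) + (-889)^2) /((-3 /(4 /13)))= -32103931 /396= -81070.53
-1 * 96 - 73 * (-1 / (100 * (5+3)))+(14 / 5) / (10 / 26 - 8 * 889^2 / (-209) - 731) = -3077068150737 / 32083320800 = -95.91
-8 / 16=-1 / 2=-0.50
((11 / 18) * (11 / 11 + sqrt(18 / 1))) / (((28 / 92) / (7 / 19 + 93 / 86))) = 599357 / 205884 + 599357 * sqrt(2) / 68628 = 15.26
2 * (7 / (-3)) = -14 / 3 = -4.67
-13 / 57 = -0.23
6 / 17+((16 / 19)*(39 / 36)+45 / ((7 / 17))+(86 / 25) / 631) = 11829735263 / 107001825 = 110.56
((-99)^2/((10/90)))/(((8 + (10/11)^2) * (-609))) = -1185921/72268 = -16.41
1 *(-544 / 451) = -544 / 451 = -1.21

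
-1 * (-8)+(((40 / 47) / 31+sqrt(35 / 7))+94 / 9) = sqrt(5)+242222 / 13113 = 20.71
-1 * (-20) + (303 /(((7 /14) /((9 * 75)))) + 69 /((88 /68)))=9000713 /22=409123.32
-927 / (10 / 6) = -2781 / 5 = -556.20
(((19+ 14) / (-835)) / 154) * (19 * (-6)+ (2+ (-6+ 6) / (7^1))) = 24 / 835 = 0.03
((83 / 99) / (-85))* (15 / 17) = -83 / 9537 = -0.01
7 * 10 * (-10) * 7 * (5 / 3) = -24500 / 3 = -8166.67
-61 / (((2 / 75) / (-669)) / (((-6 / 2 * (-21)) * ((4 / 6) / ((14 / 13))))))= 119366325 / 2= 59683162.50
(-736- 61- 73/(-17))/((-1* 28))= 3369/119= 28.31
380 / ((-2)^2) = 95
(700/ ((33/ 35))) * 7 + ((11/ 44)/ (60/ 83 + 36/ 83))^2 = 5197.02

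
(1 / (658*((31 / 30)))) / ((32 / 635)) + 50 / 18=8244925 / 2937312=2.81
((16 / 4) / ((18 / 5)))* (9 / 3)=10 / 3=3.33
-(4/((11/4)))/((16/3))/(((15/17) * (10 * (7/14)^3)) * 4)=-17/275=-0.06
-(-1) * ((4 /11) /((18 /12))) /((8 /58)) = 1.76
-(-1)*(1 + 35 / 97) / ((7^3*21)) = 44 / 232897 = 0.00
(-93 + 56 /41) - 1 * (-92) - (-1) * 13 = 548 /41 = 13.37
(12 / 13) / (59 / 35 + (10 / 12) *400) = 0.00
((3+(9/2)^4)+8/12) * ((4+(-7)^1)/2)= -19859/32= -620.59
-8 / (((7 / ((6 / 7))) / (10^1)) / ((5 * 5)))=-12000 / 49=-244.90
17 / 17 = 1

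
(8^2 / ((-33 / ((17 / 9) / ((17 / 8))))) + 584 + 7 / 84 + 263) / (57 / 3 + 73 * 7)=1004287 / 629640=1.60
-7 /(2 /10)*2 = -70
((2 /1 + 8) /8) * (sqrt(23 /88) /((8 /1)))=5 * sqrt(506) /1408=0.08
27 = 27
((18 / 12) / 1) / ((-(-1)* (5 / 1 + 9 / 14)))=21 / 79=0.27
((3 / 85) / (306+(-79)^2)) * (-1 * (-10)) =6 / 111299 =0.00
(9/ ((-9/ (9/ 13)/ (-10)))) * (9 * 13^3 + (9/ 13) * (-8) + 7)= 23136120/ 169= 136900.12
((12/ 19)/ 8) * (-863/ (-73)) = 2589/ 2774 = 0.93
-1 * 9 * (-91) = 819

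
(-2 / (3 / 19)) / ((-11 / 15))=190 / 11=17.27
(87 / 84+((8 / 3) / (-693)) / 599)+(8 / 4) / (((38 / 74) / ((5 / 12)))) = 251613535 / 94644396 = 2.66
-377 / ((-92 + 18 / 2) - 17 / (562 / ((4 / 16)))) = 847496 / 186601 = 4.54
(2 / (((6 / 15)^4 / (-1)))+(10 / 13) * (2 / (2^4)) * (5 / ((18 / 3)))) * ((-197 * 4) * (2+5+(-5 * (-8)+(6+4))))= 45571025 / 13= 3505463.46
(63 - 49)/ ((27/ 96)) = 49.78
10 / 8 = 5 / 4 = 1.25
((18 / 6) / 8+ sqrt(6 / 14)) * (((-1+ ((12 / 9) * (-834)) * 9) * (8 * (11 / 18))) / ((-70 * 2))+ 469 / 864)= 10585919 / 80640+ 10585919 * sqrt(21) / 211680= 360.44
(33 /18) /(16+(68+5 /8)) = 44 /2031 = 0.02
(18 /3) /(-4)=-3 /2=-1.50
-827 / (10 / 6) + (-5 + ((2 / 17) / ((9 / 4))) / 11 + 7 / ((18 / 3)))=-8415481 / 16830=-500.03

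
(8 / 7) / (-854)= -4 / 2989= -0.00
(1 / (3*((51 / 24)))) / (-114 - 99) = -8 / 10863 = -0.00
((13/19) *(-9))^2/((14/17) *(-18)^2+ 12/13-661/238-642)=-42353766/421118413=-0.10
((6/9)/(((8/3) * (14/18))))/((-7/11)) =-99/196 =-0.51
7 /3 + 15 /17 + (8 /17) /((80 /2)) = 3.23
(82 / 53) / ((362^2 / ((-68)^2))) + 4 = 7040124 / 1736333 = 4.05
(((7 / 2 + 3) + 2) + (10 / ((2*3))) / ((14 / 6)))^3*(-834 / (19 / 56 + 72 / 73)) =-130694719698 / 265531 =-492201.36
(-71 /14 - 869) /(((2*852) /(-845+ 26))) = 420.11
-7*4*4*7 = -784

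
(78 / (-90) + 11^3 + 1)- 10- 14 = 19607 / 15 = 1307.13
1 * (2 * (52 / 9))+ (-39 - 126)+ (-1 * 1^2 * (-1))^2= -1372 / 9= -152.44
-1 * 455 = -455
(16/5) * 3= 48/5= 9.60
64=64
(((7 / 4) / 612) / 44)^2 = 49 / 11601874944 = 0.00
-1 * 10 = -10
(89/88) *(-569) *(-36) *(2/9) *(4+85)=4507049/11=409731.73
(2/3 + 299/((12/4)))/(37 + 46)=301/249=1.21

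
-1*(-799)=799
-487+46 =-441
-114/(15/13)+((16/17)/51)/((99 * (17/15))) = -240274778/2431935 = -98.80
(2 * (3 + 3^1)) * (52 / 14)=312 / 7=44.57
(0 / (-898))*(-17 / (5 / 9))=0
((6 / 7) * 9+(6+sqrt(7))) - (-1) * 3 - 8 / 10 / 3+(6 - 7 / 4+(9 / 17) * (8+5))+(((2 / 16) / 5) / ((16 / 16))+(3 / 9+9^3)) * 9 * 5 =sqrt(7)+469079507 / 14280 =32851.35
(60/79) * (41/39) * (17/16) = 3485/4108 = 0.85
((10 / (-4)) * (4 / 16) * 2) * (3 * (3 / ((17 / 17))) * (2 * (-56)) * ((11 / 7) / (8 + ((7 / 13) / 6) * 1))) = 154440 / 631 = 244.75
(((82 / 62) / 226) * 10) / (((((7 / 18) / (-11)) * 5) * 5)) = -8118 / 122605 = -0.07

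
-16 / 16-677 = -678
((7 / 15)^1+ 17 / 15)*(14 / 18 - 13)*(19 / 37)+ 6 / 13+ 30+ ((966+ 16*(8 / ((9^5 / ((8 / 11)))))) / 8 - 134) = 8960059409 / 1249713036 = 7.17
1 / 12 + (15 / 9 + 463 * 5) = 9267 / 4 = 2316.75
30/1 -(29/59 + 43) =-796/59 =-13.49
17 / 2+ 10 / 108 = 8.59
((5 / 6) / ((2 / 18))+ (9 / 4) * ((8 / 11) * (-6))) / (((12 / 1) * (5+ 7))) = -17 / 1056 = -0.02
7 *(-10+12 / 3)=-42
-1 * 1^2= -1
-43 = -43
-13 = -13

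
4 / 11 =0.36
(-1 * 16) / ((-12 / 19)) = 76 / 3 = 25.33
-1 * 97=-97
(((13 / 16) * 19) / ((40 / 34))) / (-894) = -0.01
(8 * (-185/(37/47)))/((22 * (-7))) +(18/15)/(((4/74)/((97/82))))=1214459/31570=38.47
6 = 6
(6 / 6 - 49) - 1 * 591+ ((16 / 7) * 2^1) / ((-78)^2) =-6803425 / 10647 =-639.00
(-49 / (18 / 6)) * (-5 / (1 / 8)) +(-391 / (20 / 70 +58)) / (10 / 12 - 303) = 2030629 / 3108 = 653.36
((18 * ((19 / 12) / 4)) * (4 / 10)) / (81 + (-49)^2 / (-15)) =-0.04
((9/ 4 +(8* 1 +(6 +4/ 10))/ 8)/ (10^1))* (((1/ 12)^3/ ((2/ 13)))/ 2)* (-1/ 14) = -39/ 716800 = -0.00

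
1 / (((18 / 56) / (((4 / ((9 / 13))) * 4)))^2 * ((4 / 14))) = 18094.26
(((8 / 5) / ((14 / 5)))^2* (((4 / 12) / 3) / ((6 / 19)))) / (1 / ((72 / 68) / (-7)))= -304 / 17493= -0.02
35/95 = 7/19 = 0.37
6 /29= 0.21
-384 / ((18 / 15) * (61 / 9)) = -2880 / 61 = -47.21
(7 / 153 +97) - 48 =7504 / 153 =49.05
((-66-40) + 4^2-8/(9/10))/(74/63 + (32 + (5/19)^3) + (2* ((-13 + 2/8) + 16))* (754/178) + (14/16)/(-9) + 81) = -30424877840/43574708913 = -0.70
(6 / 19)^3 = 216 / 6859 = 0.03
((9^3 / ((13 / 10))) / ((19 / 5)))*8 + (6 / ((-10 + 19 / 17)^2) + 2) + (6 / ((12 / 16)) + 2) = 6716782062 / 5631847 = 1192.64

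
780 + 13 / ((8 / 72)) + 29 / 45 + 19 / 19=40439 / 45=898.64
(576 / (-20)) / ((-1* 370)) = 72 / 925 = 0.08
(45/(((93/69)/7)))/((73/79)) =572355/2263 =252.92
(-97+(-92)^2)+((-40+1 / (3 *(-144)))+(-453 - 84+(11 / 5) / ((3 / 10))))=3368447 / 432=7797.33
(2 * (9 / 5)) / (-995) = -18 / 4975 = -0.00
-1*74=-74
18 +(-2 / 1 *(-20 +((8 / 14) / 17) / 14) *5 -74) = 119932 / 833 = 143.98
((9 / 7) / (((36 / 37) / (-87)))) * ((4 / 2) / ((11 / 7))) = -3219 / 22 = -146.32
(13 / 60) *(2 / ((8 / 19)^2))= 4693 / 1920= 2.44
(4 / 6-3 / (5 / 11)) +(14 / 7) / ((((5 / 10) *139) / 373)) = 10009 / 2085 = 4.80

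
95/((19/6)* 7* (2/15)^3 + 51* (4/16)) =3847500/518503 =7.42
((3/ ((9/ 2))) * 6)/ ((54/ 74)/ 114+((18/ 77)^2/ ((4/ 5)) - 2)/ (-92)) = 1533856016/ 10506065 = 146.00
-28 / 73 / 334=-14 / 12191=-0.00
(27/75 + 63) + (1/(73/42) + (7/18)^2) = 37894393/591300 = 64.09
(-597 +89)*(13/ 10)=-3302/ 5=-660.40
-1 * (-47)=47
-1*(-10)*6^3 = 2160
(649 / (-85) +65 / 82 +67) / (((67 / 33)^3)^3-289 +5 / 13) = 252982550278713931533 / 1251456931999675385350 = 0.20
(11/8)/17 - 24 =-3253/136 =-23.92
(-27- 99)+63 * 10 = 504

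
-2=-2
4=4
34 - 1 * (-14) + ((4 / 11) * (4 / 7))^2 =284848 / 5929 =48.04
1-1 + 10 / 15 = 2 / 3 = 0.67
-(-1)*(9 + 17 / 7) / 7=80 / 49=1.63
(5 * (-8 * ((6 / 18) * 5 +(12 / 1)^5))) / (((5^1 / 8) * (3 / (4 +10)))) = -668864896 / 9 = -74318321.78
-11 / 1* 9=-99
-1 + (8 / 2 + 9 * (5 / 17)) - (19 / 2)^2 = -5753 / 68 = -84.60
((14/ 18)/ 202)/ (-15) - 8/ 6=-36367/ 27270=-1.33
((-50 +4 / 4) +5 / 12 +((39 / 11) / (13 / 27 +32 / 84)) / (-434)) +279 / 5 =24035849 / 3334980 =7.21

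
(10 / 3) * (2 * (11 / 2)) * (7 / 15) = 154 / 9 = 17.11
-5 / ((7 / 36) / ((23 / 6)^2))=-2645 / 7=-377.86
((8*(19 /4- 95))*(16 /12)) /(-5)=2888 /15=192.53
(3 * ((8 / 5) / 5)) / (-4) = -6 / 25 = -0.24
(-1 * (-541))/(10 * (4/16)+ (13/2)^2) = 2164/179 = 12.09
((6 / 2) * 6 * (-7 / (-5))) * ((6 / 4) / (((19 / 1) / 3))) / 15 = 189 / 475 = 0.40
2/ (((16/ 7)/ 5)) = 35/ 8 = 4.38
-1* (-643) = 643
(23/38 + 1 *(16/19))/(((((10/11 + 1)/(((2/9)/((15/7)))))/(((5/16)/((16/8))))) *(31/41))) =24805/1526688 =0.02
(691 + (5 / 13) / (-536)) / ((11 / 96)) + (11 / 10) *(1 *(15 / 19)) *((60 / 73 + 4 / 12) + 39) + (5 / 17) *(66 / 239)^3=18706416223607279177 / 3084110468405681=6065.42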